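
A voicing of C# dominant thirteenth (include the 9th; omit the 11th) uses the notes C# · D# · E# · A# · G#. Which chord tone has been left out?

C# dominant thirteenth = C#, E#, G#, B, D#, A#. The voicing lacks the 7th (minor 7th), B.

B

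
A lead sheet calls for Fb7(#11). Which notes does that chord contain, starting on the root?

Fb7(#11): dominant seventh sharp eleven on Fb.
root → Fb
3rd (major 3rd) → Ab
5th (perfect 5th) → Cb
7th (minor 7th) → Ebb
11th (augmented 11th) → Bb

Fb  Ab  Cb  Ebb  Bb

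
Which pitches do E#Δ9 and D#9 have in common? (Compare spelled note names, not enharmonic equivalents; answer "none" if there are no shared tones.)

E#Δ9 = E#, G##, B#, D##, F##.
D#9 = D#, F##, A#, C#, E#.
Shared: E#, F##.

E#, F##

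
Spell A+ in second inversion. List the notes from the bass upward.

E#  A  C#

A+ = A–C#–E#; second inversion → fifth (E#) lowest.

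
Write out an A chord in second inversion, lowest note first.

E – A – C♯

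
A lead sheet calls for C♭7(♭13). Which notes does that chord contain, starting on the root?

Cb  Eb  Gb  Bbb  Abb

C♭7(♭13): dominant seventh flat thirteen on Cb.
root → Cb
3rd (major 3rd) → Eb
5th (perfect 5th) → Gb
7th (minor 7th) → Bbb
13th (minor 13th) → Abb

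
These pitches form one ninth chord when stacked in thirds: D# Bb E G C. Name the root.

Arranged so that each adjacent pair is a third by letter name: C – E – G – Bb – D#.
The bottom of that stack, C, is the root (this is C dominant seventh sharp nine).

C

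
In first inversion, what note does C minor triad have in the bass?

C minor triad in root position is C–Eb–G.
First inversion places the third in the bass, which is Eb.

Eb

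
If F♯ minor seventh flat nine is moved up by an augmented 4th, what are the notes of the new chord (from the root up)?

B#  D#  F##  A#  C#

F# up an augmented 4th → B#. New chord: B# minor seventh flat nine.
Root: B#
Minor 3rd (3rd): D#
Perfect 5th (5th): F##
Minor 7th (7th): A#
Minor 9th (9th): C#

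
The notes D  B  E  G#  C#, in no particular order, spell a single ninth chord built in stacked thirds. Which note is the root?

Arranged so that each adjacent pair is a third by letter name: C# – E – G# – B – D.
The bottom of that stack, C#, is the root (this is C# minor seventh flat nine).

C#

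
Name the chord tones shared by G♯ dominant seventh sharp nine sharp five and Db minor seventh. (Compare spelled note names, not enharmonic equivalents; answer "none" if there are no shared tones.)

none

G♯ dominant seventh sharp nine sharp five = G-sharp, B-sharp, D-double-sharp, F-sharp, A-double-sharp.
Db minor seventh = D-flat, F-flat, A-flat, C-flat.
Shared: none.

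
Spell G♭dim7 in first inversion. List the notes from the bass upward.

G♭dim7 = Gb–Bbb–Dbb–Fbb; first inversion → third (Bbb) lowest.

Bbb  Dbb  Fbb  Gb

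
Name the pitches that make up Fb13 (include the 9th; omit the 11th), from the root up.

Fb Ab Cb Ebb Gb Db

Root Fb, quality dominant thirteenth:
root → Fb
3rd (major 3rd) → Ab
5th (perfect 5th) → Cb
7th (minor 7th) → Ebb
9th (major 9th) → Gb
13th (major 13th) → Db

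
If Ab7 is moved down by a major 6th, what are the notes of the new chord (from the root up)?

A major 6th down from Ab is Cb, so the new chord is Cb dominant seventh.
Root: Cb
Major 3rd (3rd): Eb
Perfect 5th (5th): Gb
Minor 7th (7th): Bbb

Cb – Eb – Gb – Bbb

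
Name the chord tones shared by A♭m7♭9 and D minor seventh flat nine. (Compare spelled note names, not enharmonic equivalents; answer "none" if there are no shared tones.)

A♭m7♭9 = Ab, Cb, Eb, Gb, Bbb.
D minor seventh flat nine = D, F, A, C, Eb.
Shared: Eb.

Eb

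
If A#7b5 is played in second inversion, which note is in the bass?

E

A#7b5 = A#–C##–E–G#. Second inversion → fifth in the bass = E.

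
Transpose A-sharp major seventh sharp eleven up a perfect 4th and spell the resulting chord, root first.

D-sharp – F-double-sharp – A-sharp – C-double-sharp – G-double-sharp

A perfect 4th up from A-sharp is D-sharp, so the new chord is D-sharp major seventh sharp eleven.
Root: D-sharp
Major 3rd (3rd): F-double-sharp
Perfect 5th (5th): A-sharp
Major 7th (7th): C-double-sharp
Augmented 11th (11th): G-double-sharp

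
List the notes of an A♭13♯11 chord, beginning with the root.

Ab  C  Eb  Gb  Bb  D  F

Root Ab, quality dominant thirteenth sharp eleven:
- root: Ab
- major 3rd: C
- perfect 5th: Eb
- minor 7th: Gb
- major 9th: Bb
- augmented 11th: D
- major 13th: F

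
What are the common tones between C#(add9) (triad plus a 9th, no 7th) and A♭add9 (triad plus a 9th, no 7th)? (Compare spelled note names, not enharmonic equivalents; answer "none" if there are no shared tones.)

none

C#(add9): C# E# G# D#
A♭add9: Ab C Eb Bb
Common to both → none.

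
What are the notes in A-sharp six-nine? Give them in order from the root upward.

A-sharp  C-double-sharp  E-sharp  F-double-sharp  B-sharp

A-sharp six-nine: six-nine on A-sharp.
Root: A-sharp
Major 3rd (3rd): C-double-sharp
Perfect 5th (5th): E-sharp
Major 6th (6th): F-double-sharp
Major 9th (9th): B-sharp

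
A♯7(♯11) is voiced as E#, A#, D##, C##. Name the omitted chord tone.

G#

The full A♯7(♯11) chord is A#, C##, E#, G#, D##.
Comparing with the voicing, the minor 7th (7th) — G# — is absent.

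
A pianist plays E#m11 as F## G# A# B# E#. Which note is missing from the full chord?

D#

E#m11 = E#, G#, B#, D#, F##, A#. The voicing lacks the 7th (minor 7th), D#.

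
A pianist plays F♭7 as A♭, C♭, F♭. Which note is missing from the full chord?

E𝄫

F♭7 = F♭, A♭, C♭, E𝄫. The voicing lacks the 7th (minor 7th), E𝄫.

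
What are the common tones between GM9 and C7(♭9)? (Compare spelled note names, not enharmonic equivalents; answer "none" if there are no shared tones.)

G

GM9: G B D F# A
C7(♭9): C E G Bb Db
Common to both → G.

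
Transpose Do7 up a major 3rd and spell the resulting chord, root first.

F# – A – C – Eb

A major 3rd up from D is F#, so the new chord is F# diminished seventh.
root → F#
3rd (minor 3rd) → A
5th (diminished 5th) → C
7th (diminished 7th) → Eb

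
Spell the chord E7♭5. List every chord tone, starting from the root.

E7♭5: dominant seventh flat five on E.
Root: E
Major 3rd (3rd): G#
Diminished 5th (5th): Bb
Minor 7th (7th): D

E, G#, Bb, D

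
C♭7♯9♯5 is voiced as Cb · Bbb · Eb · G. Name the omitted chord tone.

The full C♭7♯9♯5 chord is Cb, Eb, G, Bbb, D.
Comparing with the voicing, the augmented 9th (9th) — D — is absent.

D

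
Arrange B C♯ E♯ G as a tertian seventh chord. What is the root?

Stacking in thirds gives C♯ – E♯ – G – B, so C♯ is the root — C♯ dominant seventh flat five.

C♯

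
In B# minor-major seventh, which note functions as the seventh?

B# minor-major seventh is built on B♯; its 7th is a major 7th above the root.
A seventh above B uses the letter A, and the major 7th above B♯ is A𝄪.

A𝄪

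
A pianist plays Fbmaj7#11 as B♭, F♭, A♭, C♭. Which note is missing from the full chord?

The full Fbmaj7#11 chord is F♭, A♭, C♭, E♭, B♭.
Comparing with the voicing, the major 7th (7th) — E♭ — is absent.

E♭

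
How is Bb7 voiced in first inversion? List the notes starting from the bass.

D, F, Ab, Bb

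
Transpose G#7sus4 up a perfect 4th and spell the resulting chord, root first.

C#, F#, G#, B

G# up a perfect 4th → C#. New chord: C# dominant seventh suspended fourth.
root → C#
4th (perfect 4th) → F#
5th (perfect 5th) → G#
7th (minor 7th) → B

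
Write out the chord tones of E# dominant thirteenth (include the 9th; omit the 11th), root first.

E# dominant thirteenth is a dominant thirteenth built on E#.
Root: E#
Major 3rd (3rd): G##
Perfect 5th (5th): B#
Minor 7th (7th): D#
Major 9th (9th): F##
Major 13th (13th): C##

E#, G##, B#, D#, F##, C##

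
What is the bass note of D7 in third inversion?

D7 in root position is D–F♯–A–C.
Third inversion places the seventh in the bass, which is C.

C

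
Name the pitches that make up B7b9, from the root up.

B7b9: dominant seventh flat nine on B.
Root: B
Major 3rd (3rd): D♯
Perfect 5th (5th): F♯
Minor 7th (7th): A
Minor 9th (9th): C

B  D♯  F♯  A  C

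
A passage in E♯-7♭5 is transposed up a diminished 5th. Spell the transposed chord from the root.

B  D  F  A

Transposed root: E# → B (diminished 5th up). So we spell B half-diminished seventh:
- root: B
- minor 3rd: D
- diminished 5th: F
- minor 7th: A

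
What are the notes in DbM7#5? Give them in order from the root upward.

D♭, F, A, C

DbM7#5 is an augmented major seventh built on D♭.
- root: D♭
- major 3rd: F
- augmented 5th: A
- major 7th: C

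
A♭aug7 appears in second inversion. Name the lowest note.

A♭aug7 in root position is A♭–C–E–G♭.
Second inversion places the fifth in the bass, which is E.

E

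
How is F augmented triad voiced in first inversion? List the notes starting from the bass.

In root position, F augmented triad is F–A–C-sharp.
First inversion puts the third (A) in the bass.

A, C-sharp, F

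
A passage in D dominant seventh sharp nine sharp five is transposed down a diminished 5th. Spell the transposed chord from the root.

Transposed root: D → G# (diminished 5th down). So we spell G# dominant seventh sharp nine sharp five:
G# — root
B# — major 3rd
D## — augmented 5th
F# — minor 7th
A## — augmented 9th

G# B# D## F# A##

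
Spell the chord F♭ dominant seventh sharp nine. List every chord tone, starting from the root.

F-flat  A-flat  C-flat  E-double-flat  G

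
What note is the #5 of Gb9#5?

D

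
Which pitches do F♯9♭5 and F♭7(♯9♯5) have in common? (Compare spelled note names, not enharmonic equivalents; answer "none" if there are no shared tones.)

F♯9♭5 = F#, A#, C, E, G#.
F♭7(♯9♯5) = Fb, Ab, C, Ebb, G.
Shared: C.

C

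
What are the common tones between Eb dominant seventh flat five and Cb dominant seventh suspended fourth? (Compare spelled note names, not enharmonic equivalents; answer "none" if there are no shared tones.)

Eb dominant seventh flat five = E-flat, G, B-double-flat, D-flat.
Cb dominant seventh suspended fourth = C-flat, F-flat, G-flat, B-double-flat.
Shared: B-double-flat.

B-double-flat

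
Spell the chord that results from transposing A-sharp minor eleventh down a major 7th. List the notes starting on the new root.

B – D – F-sharp – A – C-sharp – E

A major 7th down from A-sharp is B, so the new chord is B minor eleventh.
Root: B
Minor 3rd (3rd): D
Perfect 5th (5th): F-sharp
Minor 7th (7th): A
Major 9th (9th): C-sharp
Perfect 11th (11th): E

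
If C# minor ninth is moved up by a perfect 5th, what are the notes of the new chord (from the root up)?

Transposed root: C# → G# (perfect 5th up). So we spell G# minor ninth:
G# — root
B — minor 3rd
D# — perfect 5th
F# — minor 7th
A# — major 9th

G# – B – D# – F# – A#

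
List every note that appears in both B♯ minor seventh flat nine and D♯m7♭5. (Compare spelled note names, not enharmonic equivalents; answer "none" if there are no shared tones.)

B♯ minor seventh flat nine = B#, D#, F##, A#, C#.
D♯m7♭5 = D#, F#, A, C#.
Shared: D#, C#.

D#, C#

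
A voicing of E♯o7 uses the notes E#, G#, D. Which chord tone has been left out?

B

The full E♯o7 chord is E#, G#, B, D.
Comparing with the voicing, the diminished 5th (5th) — B — is absent.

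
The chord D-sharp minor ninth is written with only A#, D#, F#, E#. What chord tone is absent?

The full D-sharp minor ninth chord is D#, F#, A#, C#, E#.
Comparing with the voicing, the minor 7th (7th) — C# — is absent.

C#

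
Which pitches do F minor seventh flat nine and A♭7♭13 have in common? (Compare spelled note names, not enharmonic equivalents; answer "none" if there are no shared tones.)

F minor seventh flat nine = F, A♭, C, E♭, G♭.
A♭7♭13 = A♭, C, E♭, G♭, F♭.
Shared: A♭, C, E♭, G♭.

A♭, C, E♭, G♭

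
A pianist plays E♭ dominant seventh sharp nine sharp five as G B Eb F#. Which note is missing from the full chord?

Db

E♭ dominant seventh sharp nine sharp five = Eb, G, B, Db, F#. The voicing lacks the 7th (minor 7th), Db.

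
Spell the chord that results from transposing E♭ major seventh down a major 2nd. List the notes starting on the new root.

E-flat down a major 2nd → D-flat. New chord: D-flat major seventh.
root → D-flat
3rd (major 3rd) → F
5th (perfect 5th) → A-flat
7th (major 7th) → C

D-flat F A-flat C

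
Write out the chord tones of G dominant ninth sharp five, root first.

G, B, D#, F, A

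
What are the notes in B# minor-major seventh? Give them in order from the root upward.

B-sharp D-sharp F-double-sharp A-double-sharp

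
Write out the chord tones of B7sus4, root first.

B7sus4: dominant seventh suspended fourth on B.
- root: B
- perfect 4th: E
- perfect 5th: F#
- minor 7th: A

B, E, F#, A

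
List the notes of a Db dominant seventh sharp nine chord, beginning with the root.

D-flat – F – A-flat – C-flat – E

Root D-flat, quality dominant seventh sharp nine:
Root: D-flat
Major 3rd (3rd): F
Perfect 5th (5th): A-flat
Minor 7th (7th): C-flat
Augmented 9th (9th): E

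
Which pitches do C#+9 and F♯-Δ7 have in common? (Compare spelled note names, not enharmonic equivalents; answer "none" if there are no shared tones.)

C# – E#

C#+9: C# E# G## B D#
F♯-Δ7: F# A C# E#
Common to both → C#, E#.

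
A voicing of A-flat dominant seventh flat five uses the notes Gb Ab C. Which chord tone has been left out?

Ebb

The full A-flat dominant seventh flat five chord is Ab, C, Ebb, Gb.
Comparing with the voicing, the diminished 5th (5th) — Ebb — is absent.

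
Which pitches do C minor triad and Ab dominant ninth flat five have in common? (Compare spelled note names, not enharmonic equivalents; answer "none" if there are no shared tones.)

C

C minor triad: C E-flat G
Ab dominant ninth flat five: A-flat C E-double-flat G-flat B-flat
Common to both → C.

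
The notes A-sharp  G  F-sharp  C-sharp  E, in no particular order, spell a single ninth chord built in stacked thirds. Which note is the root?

Arranged so that each adjacent pair is a third by letter name: F-sharp – A-sharp – C-sharp – E – G.
The bottom of that stack, F-sharp, is the root (this is F-sharp dominant seventh flat nine).

F-sharp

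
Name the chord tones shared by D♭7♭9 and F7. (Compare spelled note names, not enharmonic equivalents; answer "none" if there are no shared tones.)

F

D♭7♭9: Db F Ab Cb Ebb
F7: F A C Eb
Common to both → F.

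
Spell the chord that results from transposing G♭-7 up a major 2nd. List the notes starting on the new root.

Ab  Cb  Eb  Gb

Transposed root: Gb → Ab (major 2nd up). So we spell Ab minor seventh:
Ab — root
Cb — minor 3rd
Eb — perfect 5th
Gb — minor 7th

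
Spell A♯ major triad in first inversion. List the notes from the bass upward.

C##, E#, A#

A♯ major triad = A#–C##–E#; first inversion → third (C##) lowest.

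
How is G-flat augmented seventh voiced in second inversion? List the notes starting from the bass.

In root position, G-flat augmented seventh is G-flat–B-flat–D–F-flat.
Second inversion puts the fifth (D) in the bass.

D, F-flat, G-flat, B-flat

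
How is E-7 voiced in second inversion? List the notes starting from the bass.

B, D, E, G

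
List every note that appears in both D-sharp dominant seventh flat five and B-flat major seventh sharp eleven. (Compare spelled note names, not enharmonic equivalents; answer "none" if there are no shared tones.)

A

D-sharp dominant seventh flat five = D-sharp, F-double-sharp, A, C-sharp.
B-flat major seventh sharp eleven = B-flat, D, F, A, E.
Shared: A.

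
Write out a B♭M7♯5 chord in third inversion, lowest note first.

A Bb D F#

B♭M7♯5 = Bb–D–F#–A; third inversion → seventh (A) lowest.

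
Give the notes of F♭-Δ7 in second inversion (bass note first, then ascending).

F♭-Δ7 = Fb–Abb–Cb–Eb; second inversion → fifth (Cb) lowest.

Cb Eb Fb Abb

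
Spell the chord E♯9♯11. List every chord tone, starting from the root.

E♯9♯11: dominant ninth sharp eleven on E♯.
Root: E♯
Major 3rd (3rd): G𝄪
Perfect 5th (5th): B♯
Minor 7th (7th): D♯
Major 9th (9th): F𝄪
Augmented 11th (11th): A𝄪

E♯ – G𝄪 – B♯ – D♯ – F𝄪 – A𝄪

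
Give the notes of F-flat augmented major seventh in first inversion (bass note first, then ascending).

F-flat augmented major seventh = F-flat–A-flat–C–E-flat; first inversion → third (A-flat) lowest.

A-flat  C  E-flat  F-flat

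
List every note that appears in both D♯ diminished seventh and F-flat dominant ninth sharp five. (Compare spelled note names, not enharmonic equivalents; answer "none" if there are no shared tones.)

C

D♯ diminished seventh: D-sharp F-sharp A C
F-flat dominant ninth sharp five: F-flat A-flat C E-double-flat G-flat
Common to both → C.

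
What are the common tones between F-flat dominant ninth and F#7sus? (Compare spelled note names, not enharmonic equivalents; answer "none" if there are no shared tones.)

F-flat dominant ninth: F♭ A♭ C♭ E𝄫 G♭
F#7sus: F♯ B C♯ E
Common to both → none.

none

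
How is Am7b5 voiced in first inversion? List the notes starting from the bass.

Am7b5 = A–C–Eb–G; first inversion → third (C) lowest.

C, Eb, G, A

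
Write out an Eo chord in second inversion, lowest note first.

Eo = E–G–Bb; second inversion → fifth (Bb) lowest.

Bb – E – G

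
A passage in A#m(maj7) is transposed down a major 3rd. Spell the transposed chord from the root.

A major 3rd down from A# is F#, so the new chord is F# minor-major seventh.
F# — root
A — minor 3rd
C# — perfect 5th
E# — major 7th

F#  A  C#  E#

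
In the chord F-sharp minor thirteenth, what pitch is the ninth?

G#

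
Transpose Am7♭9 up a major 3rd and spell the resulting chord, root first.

A major 3rd up from A is C#, so the new chord is C# minor seventh flat nine.
- root: C#
- minor 3rd: E
- perfect 5th: G#
- minor 7th: B
- minor 9th: D

C# – E – G# – B – D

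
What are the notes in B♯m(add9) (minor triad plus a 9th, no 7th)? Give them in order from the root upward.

B# – D# – F## – C##

Root B#, quality minor added-ninth:
B# — root
D# — minor 3rd
F## — perfect 5th
C## — major 9th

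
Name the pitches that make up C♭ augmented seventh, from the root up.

C♭ augmented seventh: augmented seventh on C-flat.
root → C-flat
3rd (major 3rd) → E-flat
5th (augmented 5th) → G
7th (minor 7th) → B-double-flat

C-flat, E-flat, G, B-double-flat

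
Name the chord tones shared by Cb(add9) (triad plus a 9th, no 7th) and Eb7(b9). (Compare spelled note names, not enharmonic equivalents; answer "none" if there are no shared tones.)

Cb(add9) = C♭, E♭, G♭, D♭.
Eb7(b9) = E♭, G, B♭, D♭, F♭.
Shared: E♭, D♭.

E♭  D♭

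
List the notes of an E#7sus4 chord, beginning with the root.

E♯ A♯ B♯ D♯

Root E♯, quality dominant seventh suspended fourth:
E♯ — root
A♯ — perfect 4th
B♯ — perfect 5th
D♯ — minor 7th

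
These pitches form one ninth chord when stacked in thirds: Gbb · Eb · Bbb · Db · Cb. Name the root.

Cb

Arranged so that each adjacent pair is a third by letter name: Cb – Eb – Gbb – Bbb – Db.
The bottom of that stack, Cb, is the root (this is Cb dominant ninth flat five).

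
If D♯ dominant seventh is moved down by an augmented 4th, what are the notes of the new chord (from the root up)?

D# down an augmented 4th → A. New chord: A dominant seventh.
A — root
C# — major 3rd
E — perfect 5th
G — minor 7th

A, C#, E, G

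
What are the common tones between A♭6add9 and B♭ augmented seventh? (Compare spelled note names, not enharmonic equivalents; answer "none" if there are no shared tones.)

Ab, Bb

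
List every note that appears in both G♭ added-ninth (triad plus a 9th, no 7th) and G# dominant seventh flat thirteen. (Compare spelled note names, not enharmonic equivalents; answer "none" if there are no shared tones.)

G♭ added-ninth: Gb Bb Db Ab
G# dominant seventh flat thirteen: G# B# D# F# E
Common to both → none.

none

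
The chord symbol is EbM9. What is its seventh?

D

Root of EbM9 = Eb. The 7th is a major 7th: Eb up a major 7th → D.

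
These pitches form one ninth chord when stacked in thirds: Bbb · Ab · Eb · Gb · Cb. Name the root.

Arranged so that each adjacent pair is a third by letter name: Ab – Cb – Eb – Gb – Bbb.
The bottom of that stack, Ab, is the root (this is Ab minor seventh flat nine).

Ab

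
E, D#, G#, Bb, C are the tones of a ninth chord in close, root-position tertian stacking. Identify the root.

Stacking in thirds gives C – E – G# – Bb – D#, so C is the root — C dominant seventh sharp nine sharp five.

C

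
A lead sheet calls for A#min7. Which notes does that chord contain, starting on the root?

A♯  C♯  E♯  G♯

A#min7 is a minor seventh built on A♯.
Root: A♯
Minor 3rd (3rd): C♯
Perfect 5th (5th): E♯
Minor 7th (7th): G♯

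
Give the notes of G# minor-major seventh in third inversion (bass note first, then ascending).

F##, G#, B, D#

In root position, G# minor-major seventh is G#–B–D#–F##.
Third inversion puts the seventh (F##) in the bass.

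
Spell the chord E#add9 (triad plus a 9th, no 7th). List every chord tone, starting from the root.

E♯ – G𝄪 – B♯ – F𝄪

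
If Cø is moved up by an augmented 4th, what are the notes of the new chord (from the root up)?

An augmented 4th up from C is F#, so the new chord is F# half-diminished seventh.
F# — root
A — minor 3rd
C — diminished 5th
E — minor 7th

F#, A, C, E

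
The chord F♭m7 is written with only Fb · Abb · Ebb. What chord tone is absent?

F♭m7 = Fb, Abb, Cb, Ebb. The voicing lacks the 5th (perfect 5th), Cb.

Cb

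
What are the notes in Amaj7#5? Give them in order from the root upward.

A, C#, E#, G#

Root A, quality augmented major seventh:
A — root
C# — major 3rd
E# — augmented 5th
G# — major 7th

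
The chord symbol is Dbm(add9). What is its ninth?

Eb

Root of Dbm(add9) = Db. The 9th is a major 9th: Db up a major 9th → Eb.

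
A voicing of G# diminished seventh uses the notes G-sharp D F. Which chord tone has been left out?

The full G# diminished seventh chord is G-sharp, B, D, F.
Comparing with the voicing, the minor 3rd (3rd) — B — is absent.

B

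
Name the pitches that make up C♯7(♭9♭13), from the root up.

C# E# G# B D A

Root C#, quality dominant seventh flat nine flat thirteen:
root → C#
3rd (major 3rd) → E#
5th (perfect 5th) → G#
7th (minor 7th) → B
9th (minor 9th) → D
13th (minor 13th) → A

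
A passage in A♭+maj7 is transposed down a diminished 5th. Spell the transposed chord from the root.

A diminished 5th down from Ab is D, so the new chord is D augmented major seventh.
- root: D
- major 3rd: F#
- augmented 5th: A#
- major 7th: C#

D, F#, A#, C#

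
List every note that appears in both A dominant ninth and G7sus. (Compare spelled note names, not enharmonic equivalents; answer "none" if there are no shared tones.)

G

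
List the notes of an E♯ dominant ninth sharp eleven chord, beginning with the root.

Root E♯, quality dominant ninth sharp eleven:
Root: E♯
Major 3rd (3rd): G𝄪
Perfect 5th (5th): B♯
Minor 7th (7th): D♯
Major 9th (9th): F𝄪
Augmented 11th (11th): A𝄪

E♯ G𝄪 B♯ D♯ F𝄪 A𝄪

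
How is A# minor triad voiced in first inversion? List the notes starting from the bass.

C♯  E♯  A♯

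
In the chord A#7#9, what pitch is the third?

A#7#9 is built on A#; its 3rd is a major 3rd above the root.
A third above A uses the letter C, and the major 3rd above A# is C##.

C##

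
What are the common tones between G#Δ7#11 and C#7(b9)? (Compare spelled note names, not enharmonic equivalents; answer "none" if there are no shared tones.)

G#Δ7#11 = G#, B#, D#, F##, C##.
C#7(b9) = C#, E#, G#, B, D.
Shared: G#.

G#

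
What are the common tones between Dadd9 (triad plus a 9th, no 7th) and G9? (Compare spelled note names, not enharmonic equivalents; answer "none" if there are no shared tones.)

Dadd9: D F♯ A E
G9: G B D F A
Common to both → D, A.

D – A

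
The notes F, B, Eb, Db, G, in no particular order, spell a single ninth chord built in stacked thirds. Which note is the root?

Eb

Stacking in thirds gives Eb – G – B – Db – F, so Eb is the root — Eb dominant ninth sharp five.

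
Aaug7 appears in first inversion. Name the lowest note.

C#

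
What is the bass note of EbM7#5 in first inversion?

G

EbM7#5 = E♭–G–B–D. First inversion → third in the bass = G.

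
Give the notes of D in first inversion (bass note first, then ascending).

F♯, A, D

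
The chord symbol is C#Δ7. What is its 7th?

Root of C#Δ7 = C#. The 7th is a major 7th: C# up a major 7th → B#.

B#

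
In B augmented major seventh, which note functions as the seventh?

A#

B augmented major seventh is built on B; its 7th is a major 7th above the root.
A seventh above B uses the letter A, and the major 7th above B is A#.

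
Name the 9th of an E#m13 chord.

Root of E#m13 = E#. The 9th is a major 9th: E# up a major 9th → F##.

F##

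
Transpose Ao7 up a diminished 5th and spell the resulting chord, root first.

A up a diminished 5th → Eb. New chord: Eb diminished seventh.
root → Eb
3rd (minor 3rd) → Gb
5th (diminished 5th) → Bbb
7th (diminished 7th) → Dbb

Eb, Gb, Bbb, Dbb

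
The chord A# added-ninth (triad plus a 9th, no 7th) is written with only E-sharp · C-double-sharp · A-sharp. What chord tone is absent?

B-sharp

The full A# added-ninth chord is A-sharp, C-double-sharp, E-sharp, B-sharp.
Comparing with the voicing, the major 9th (9th) — B-sharp — is absent.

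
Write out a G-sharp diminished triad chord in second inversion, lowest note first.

D, G#, B

G-sharp diminished triad = G#–B–D; second inversion → fifth (D) lowest.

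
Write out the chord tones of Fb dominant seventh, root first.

Fb dominant seventh: dominant seventh on Fb.
Fb — root
Ab — major 3rd
Cb — perfect 5th
Ebb — minor 7th

Fb, Ab, Cb, Ebb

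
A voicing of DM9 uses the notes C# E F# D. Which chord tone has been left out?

A

The full DM9 chord is D, F#, A, C#, E.
Comparing with the voicing, the perfect 5th (5th) — A — is absent.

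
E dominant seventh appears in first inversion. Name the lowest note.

G♯

E dominant seventh in root position is E–G♯–B–D.
First inversion places the third in the bass, which is G♯.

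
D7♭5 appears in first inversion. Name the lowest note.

D7♭5 = D–F♯–A♭–C. First inversion → third in the bass = F♯.

F♯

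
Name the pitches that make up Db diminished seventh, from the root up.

Db diminished seventh is a diminished seventh built on Db.
Db — root
Fb — minor 3rd
Abb — diminished 5th
Cbb — diminished 7th

Db  Fb  Abb  Cbb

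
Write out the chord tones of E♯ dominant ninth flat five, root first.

E-sharp, G-double-sharp, B, D-sharp, F-double-sharp

E♯ dominant ninth flat five is a dominant ninth flat five built on E-sharp.
- root: E-sharp
- major 3rd: G-double-sharp
- diminished 5th: B
- minor 7th: D-sharp
- major 9th: F-double-sharp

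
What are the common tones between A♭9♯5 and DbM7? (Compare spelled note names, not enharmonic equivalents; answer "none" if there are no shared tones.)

A♭9♯5 = Ab, C, E, Gb, Bb.
DbM7 = Db, F, Ab, C.
Shared: Ab, C.

Ab  C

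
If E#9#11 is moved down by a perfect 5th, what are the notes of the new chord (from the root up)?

A♯ C𝄪 E♯ G♯ B♯ D𝄪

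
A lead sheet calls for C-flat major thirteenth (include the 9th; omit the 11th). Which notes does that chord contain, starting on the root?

C-flat, E-flat, G-flat, B-flat, D-flat, A-flat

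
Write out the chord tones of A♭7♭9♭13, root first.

Ab, C, Eb, Gb, Bbb, Fb

A♭7♭9♭13 is a dominant seventh flat nine flat thirteen built on Ab.
Ab — root
C — major 3rd
Eb — perfect 5th
Gb — minor 7th
Bbb — minor 9th
Fb — minor 13th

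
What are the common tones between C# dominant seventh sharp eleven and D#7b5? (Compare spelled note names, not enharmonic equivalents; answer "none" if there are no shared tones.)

C# dominant seventh sharp eleven: C# E# G# B F##
D#7b5: D# F## A C#
Common to both → C#, F##.

C# – F##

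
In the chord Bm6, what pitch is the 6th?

G#

Root of Bm6 = B. The 6th is a major 6th: B up a major 6th → G#.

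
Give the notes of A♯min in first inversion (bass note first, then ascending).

C#, E#, A#

A♯min = A#–C#–E#; first inversion → third (C#) lowest.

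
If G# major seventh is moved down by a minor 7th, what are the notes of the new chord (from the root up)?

A-sharp – C-double-sharp – E-sharp – G-double-sharp

Transposed root: G-sharp → A-sharp (minor 7th down). So we spell A-sharp major seventh:
root → A-sharp
3rd (major 3rd) → C-double-sharp
5th (perfect 5th) → E-sharp
7th (major 7th) → G-double-sharp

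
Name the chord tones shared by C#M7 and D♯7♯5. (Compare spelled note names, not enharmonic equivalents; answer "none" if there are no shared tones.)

C#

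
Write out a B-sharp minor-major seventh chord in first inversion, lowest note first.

In root position, B-sharp minor-major seventh is B#–D#–F##–A##.
First inversion puts the third (D#) in the bass.

D#, F##, A##, B#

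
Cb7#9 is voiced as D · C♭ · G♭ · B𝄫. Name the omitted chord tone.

E♭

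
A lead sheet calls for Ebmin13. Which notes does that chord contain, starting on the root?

Eb  Gb  Bb  Db  F  Ab  C

Root Eb, quality minor thirteenth:
Eb — root
Gb — minor 3rd
Bb — perfect 5th
Db — minor 7th
F — major 9th
Ab — perfect 11th
C — major 13th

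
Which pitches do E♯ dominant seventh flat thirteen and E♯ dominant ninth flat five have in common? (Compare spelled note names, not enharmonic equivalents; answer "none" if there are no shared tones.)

E-sharp, G-double-sharp, D-sharp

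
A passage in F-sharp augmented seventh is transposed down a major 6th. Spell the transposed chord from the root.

A major 6th down from F-sharp is A, so the new chord is A augmented seventh.
- root: A
- major 3rd: C-sharp
- augmented 5th: E-sharp
- minor 7th: G

A  C-sharp  E-sharp  G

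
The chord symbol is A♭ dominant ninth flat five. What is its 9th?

B-flat

A♭ dominant ninth flat five is built on A-flat; its 9th is a major 9th above the root.
A second above A uses the letter B, and the major 9th above A-flat is B-flat.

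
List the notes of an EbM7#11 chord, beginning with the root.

EbM7#11: major seventh sharp eleven on Eb.
Root: Eb
Major 3rd (3rd): G
Perfect 5th (5th): Bb
Major 7th (7th): D
Augmented 11th (11th): A

Eb  G  Bb  D  A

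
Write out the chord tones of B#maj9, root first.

B♯, D𝄪, F𝄪, A𝄪, C𝄪

B#maj9 is a major ninth built on B♯.
root → B♯
3rd (major 3rd) → D𝄪
5th (perfect 5th) → F𝄪
7th (major 7th) → A𝄪
9th (major 9th) → C𝄪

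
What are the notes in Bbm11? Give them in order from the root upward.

Bbm11 is a minor eleventh built on B♭.
root → B♭
3rd (minor 3rd) → D♭
5th (perfect 5th) → F
7th (minor 7th) → A♭
9th (major 9th) → C
11th (perfect 11th) → E♭

B♭, D♭, F, A♭, C, E♭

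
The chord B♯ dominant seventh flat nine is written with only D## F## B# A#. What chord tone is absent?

The full B♯ dominant seventh flat nine chord is B#, D##, F##, A#, C#.
Comparing with the voicing, the minor 9th (9th) — C# — is absent.

C#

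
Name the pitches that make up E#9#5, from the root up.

E#9#5 is a dominant ninth sharp five built on E#.
E# — root
G## — major 3rd
B## — augmented 5th
D# — minor 7th
F## — major 9th

E#, G##, B##, D#, F##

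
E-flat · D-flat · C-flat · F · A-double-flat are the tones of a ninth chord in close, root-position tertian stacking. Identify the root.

Arranged so that each adjacent pair is a third by letter name: D-flat – F – A-double-flat – C-flat – E-flat.
The bottom of that stack, D-flat, is the root (this is D-flat dominant ninth flat five).

D-flat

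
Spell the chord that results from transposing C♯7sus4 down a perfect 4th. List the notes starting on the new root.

C♯ down a perfect 4th → G♯. New chord: G♯ dominant seventh suspended fourth.
- root: G♯
- perfect 4th: C♯
- perfect 5th: D♯
- minor 7th: F♯

G♯ – C♯ – D♯ – F♯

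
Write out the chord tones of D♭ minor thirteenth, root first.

D-flat F-flat A-flat C-flat E-flat G-flat B-flat

D♭ minor thirteenth: minor thirteenth on D-flat.
root → D-flat
3rd (minor 3rd) → F-flat
5th (perfect 5th) → A-flat
7th (minor 7th) → C-flat
9th (major 9th) → E-flat
11th (perfect 11th) → G-flat
13th (major 13th) → B-flat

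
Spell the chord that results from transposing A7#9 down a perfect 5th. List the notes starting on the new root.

Transposed root: A → D (perfect 5th down). So we spell D dominant seventh sharp nine:
root → D
3rd (major 3rd) → F♯
5th (perfect 5th) → A
7th (minor 7th) → C
9th (augmented 9th) → E♯

D F♯ A C E♯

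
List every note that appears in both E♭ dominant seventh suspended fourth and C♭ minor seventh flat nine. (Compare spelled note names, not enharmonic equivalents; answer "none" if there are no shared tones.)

none

E♭ dominant seventh suspended fourth = E-flat, A-flat, B-flat, D-flat.
C♭ minor seventh flat nine = C-flat, E-double-flat, G-flat, B-double-flat, D-double-flat.
Shared: none.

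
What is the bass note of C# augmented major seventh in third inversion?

C# augmented major seventh in root position is C#–E#–G##–B#.
Third inversion places the seventh in the bass, which is B#.

B#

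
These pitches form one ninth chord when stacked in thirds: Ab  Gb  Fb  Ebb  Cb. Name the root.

Arranged so that each adjacent pair is a third by letter name: Fb – Ab – Cb – Ebb – Gb.
The bottom of that stack, Fb, is the root (this is Fb dominant ninth).

Fb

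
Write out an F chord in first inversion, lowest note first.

F = F–A–C; first inversion → third (A) lowest.

A  C  F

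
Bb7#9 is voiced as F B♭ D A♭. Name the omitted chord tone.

C♯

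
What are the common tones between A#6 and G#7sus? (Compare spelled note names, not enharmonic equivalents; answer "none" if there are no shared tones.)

A#6: A♯ C𝄪 E♯ F𝄪
G#7sus: G♯ C♯ D♯ F♯
Common to both → none.

none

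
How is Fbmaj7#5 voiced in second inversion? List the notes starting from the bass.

Fbmaj7#5 = Fb–Ab–C–Eb; second inversion → fifth (C) lowest.

C  Eb  Fb  Ab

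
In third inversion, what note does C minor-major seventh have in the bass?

C minor-major seventh = C–Eb–G–B. Third inversion → seventh in the bass = B.

B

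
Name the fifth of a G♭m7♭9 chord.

Root of G♭m7♭9 = Gb. The 5th is a perfect 5th: Gb up a perfect 5th → Db.

Db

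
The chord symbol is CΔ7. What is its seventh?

CΔ7 is built on C; its 7th is a major 7th above the root.
A seventh above C uses the letter B, and the major 7th above C is B.

B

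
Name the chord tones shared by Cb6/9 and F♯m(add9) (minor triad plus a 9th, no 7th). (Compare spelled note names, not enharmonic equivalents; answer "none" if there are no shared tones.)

none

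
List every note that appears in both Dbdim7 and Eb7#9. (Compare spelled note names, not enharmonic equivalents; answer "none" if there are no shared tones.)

D♭

Dbdim7: D♭ F♭ A𝄫 C𝄫
Eb7#9: E♭ G B♭ D♭ F♯
Common to both → D♭.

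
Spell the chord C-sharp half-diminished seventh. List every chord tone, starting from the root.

C♯ E G B

C-sharp half-diminished seventh: half-diminished seventh on C♯.
- root: C♯
- minor 3rd: E
- diminished 5th: G
- minor 7th: B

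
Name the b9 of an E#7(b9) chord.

Root of E#7(b9) = E#. The 9th is a minor 9th: E# up a minor 9th → F#.

F#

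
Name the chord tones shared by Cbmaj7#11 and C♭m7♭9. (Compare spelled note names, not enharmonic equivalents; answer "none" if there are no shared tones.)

Cb – Gb

Cbmaj7#11: Cb Eb Gb Bb F
C♭m7♭9: Cb Ebb Gb Bbb Dbb
Common to both → Cb, Gb.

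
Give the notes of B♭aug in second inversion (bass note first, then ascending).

F# Bb D

In root position, B♭aug is Bb–D–F#.
Second inversion puts the fifth (F#) in the bass.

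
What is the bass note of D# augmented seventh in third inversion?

C♯

D# augmented seventh = D♯–F𝄪–A𝄪–C♯. Third inversion → seventh in the bass = C♯.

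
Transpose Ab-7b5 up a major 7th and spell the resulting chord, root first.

G, Bb, Db, F

Ab up a major 7th → G. New chord: G half-diminished seventh.
Root: G
Minor 3rd (3rd): Bb
Diminished 5th (5th): Db
Minor 7th (7th): F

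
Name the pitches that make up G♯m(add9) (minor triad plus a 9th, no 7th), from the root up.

Root G#, quality minor added-ninth:
Root: G#
Minor 3rd (3rd): B
Perfect 5th (5th): D#
Major 9th (9th): A#

G#, B, D#, A#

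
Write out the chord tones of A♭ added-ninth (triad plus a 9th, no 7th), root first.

A-flat  C  E-flat  B-flat

A♭ added-ninth: added-ninth on A-flat.
A-flat — root
C — major 3rd
E-flat — perfect 5th
B-flat — major 9th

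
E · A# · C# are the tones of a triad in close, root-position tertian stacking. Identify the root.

Arranged so that each adjacent pair is a third by letter name: A# – C# – E.
The bottom of that stack, A#, is the root (this is A# diminished triad).

A#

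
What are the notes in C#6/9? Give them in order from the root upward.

C# – E# – G# – A# – D#

Root C#, quality six-nine:
- root: C#
- major 3rd: E#
- perfect 5th: G#
- major 6th: A#
- major 9th: D#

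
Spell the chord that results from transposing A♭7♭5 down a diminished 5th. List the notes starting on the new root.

D  F#  Ab  C

Ab down a diminished 5th → D. New chord: D dominant seventh flat five.
root → D
3rd (major 3rd) → F#
5th (diminished 5th) → Ab
7th (minor 7th) → C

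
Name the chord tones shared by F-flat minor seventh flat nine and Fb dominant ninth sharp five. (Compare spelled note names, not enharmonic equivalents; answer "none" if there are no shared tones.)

F-flat minor seventh flat nine: F-flat A-double-flat C-flat E-double-flat G-double-flat
Fb dominant ninth sharp five: F-flat A-flat C E-double-flat G-flat
Common to both → F-flat, E-double-flat.

F-flat E-double-flat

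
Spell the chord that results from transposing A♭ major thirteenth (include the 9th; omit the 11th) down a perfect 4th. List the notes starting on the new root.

E-flat G B-flat D F C

A perfect 4th down from A-flat is E-flat, so the new chord is E-flat major thirteenth.
- root: E-flat
- major 3rd: G
- perfect 5th: B-flat
- major 7th: D
- major 9th: F
- major 13th: C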